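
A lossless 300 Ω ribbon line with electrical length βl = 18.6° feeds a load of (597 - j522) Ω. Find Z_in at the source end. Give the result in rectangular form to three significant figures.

tan(βl) = tan(18.6°) = 0.337
Z_in = Z_0·(Z_L + jZ_0·tanβl)/(Z_0 + jZ_L·tanβl)
     = 300·(597 − j421)/(476 + j201)

Z_in ≈ 224 − j360 Ω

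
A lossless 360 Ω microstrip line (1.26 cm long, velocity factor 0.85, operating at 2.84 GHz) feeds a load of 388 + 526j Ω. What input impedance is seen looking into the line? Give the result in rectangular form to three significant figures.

λ = v/f = 0.85·c / 2.84 GHz = 0.0898 m
βl = 2π·l/λ = 2π × 0.14 = 50.5°
tan(βl) = tan(50.5°) = 1.21
Z_in = Z_0·(Z_L + jZ_0·tanβl)/(Z_0 + jZ_L·tanβl)
     = 360·(388 + j963)/(-279 + j471)

Z_in ≈ 415 − j542 Ω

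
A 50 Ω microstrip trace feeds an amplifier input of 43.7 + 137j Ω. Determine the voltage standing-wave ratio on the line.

Γ = (Z_L − Z_0)/(Z_L + Z_0) = (-6.3 + j137)/(93.7 + j137)
|Γ| = 137/166 = 0.826
VSWR = (1 + |Γ|)/(1 − |Γ|) = 1.83/0.174

VSWR ≈ 10.5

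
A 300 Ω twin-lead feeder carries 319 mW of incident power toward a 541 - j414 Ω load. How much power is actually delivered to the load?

P_delivered ≈ 236 mW

|Γ| = |(241 − j414)/(841 − j414)| = 0.511
|Γ|² = 0.261
P_refl = |Γ|²·P_inc = 83.3 mW, P_del = (1 − |Γ|²)·P_inc = 236 mW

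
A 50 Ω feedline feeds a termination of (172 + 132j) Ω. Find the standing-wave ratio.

Γ = (Z_L − Z_0)/(Z_L + Z_0) = (122 + j132)/(222 + j132)
|Γ| = 180/258 = 0.696
VSWR = (1 + |Γ|)/(1 − |Γ|) = 1.7/0.304

VSWR ≈ 5.58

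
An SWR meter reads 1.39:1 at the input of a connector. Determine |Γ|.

|Γ| ≈ 0.163

|Γ| = (S − 1)/(S + 1) = (1.39 − 1)/(1.39 + 1) = 0.39/2.39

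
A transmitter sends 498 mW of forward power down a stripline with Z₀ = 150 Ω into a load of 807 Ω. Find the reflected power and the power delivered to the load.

Γ = (807 − 150)/(807 + 150) = 0.687
|Γ|² = 0.471
P_refl = |Γ|²·P_inc = 235 mW, P_del = (1 − |Γ|²)·P_inc = 263 mW

P_reflected ≈ 235 mW; P_delivered ≈ 263 mW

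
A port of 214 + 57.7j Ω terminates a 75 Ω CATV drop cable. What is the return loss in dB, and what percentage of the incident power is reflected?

RL ≈ 5.84 dB; 26.1% of incident power reflected

Γ = (139 + j57.7)/(289 + j57.7), |Γ| = 0.511
RL = −20·log₁₀(0.511) = 5.84 dB
P_refl/P_inc = |Γ|² = 0.261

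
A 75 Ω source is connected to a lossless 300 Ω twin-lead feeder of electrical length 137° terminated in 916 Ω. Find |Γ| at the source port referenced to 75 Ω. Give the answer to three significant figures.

tan(βl) = -0.933
Z_in = Z_0·(Z_L + jZ_0·tanβl)/(Z_0 + jZ_L·tanβl) = 188 + j256 Ω
Γ_s = (Z_in − Z_s)/(Z_in + Z_s) = (113 + j256)/(263 + j256), |Γ_s| = 0.762

|Γ| ≈ 0.762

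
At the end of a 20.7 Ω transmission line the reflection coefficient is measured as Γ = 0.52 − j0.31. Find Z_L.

Z_L = Z_0·(1 + Γ)/(1 − Γ) = 20.7·(1.52 − j0.31)/(0.48 + j0.31)

Z_L ≈ 40.2 − j39.3 Ω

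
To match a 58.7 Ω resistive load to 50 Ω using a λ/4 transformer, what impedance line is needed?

Z_qwt = √(Z_0·R_L) = √(50 × 58.7) = √2935

Z_qwt ≈ 54.2 Ω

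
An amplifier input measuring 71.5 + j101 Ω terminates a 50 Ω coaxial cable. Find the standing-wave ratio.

Γ = (Z_L − Z_0)/(Z_L + Z_0) = (21.5 + j101)/(121.5 + j101)
|Γ| = 103/158 = 0.654
VSWR = (1 + |Γ|)/(1 − |Γ|) = 1.65/0.346

VSWR ≈ 4.77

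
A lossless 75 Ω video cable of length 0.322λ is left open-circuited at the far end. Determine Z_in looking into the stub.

Z_in ≈ +j36.5 Ω

βl = 2π × 0.322 = 116°
tan(βl) = -2.06
For an open-circuited stub, Z_in = −jZ_0·cot(βl) = −jZ_0/tan(βl)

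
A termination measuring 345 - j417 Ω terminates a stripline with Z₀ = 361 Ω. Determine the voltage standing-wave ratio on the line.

Γ = (Z_L − Z_0)/(Z_L + Z_0) = (-16 − j417)/(706 − j417)
|Γ| = 417/820 = 0.509
VSWR = (1 + |Γ|)/(1 − |Γ|) = 1.51/0.491

VSWR ≈ 3.07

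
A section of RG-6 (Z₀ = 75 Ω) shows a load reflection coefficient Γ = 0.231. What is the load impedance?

Z_L ≈ 120 Ω

Z_L = Z_0·(1 + Γ)/(1 − Γ) = 75·(1.23)/(0.769)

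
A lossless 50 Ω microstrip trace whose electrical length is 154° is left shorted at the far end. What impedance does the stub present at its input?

tan(βl) = -0.488
For a shorted stub, Z_in = jZ_0·tan(βl)

Z_in ≈ −j24.4 Ω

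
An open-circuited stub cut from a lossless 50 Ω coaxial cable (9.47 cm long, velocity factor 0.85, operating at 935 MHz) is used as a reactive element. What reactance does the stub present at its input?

λ = v/f = 0.85·c / 935 MHz = 0.273 m
βl = 2π·l/λ = 2π × 0.347 = 125°
tan(βl) = -1.43
For an open-circuited stub, Z_in = −jZ_0·cot(βl) = −jZ_0/tan(βl)

X_in ≈ 35 Ω (inductive)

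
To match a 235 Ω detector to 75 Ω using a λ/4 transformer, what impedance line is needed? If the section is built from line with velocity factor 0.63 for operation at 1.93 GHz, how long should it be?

Z_qwt ≈ 133 Ω; length ≈ 2.45 cm

Z_qwt = √(Z_0·R_L) = √(75 × 235) = √17620
λ = 0.63·c/f = 0.0979 m, so l = λ/4 = 0.0245 m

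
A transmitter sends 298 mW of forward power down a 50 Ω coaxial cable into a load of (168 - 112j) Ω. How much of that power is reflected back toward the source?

P_reflected ≈ 131 mW

|Γ| = |(118 − j112)/(218 − j112)| = 0.664
|Γ|² = 0.441
P_refl = |Γ|²·P_inc = 131 mW, P_del = (1 − |Γ|²)·P_inc = 167 mW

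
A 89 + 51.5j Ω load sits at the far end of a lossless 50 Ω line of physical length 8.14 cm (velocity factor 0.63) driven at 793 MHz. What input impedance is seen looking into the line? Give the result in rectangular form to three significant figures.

Z_in ≈ 21.1 + j12.5 Ω

λ = v/f = 0.63·c / 793 MHz = 0.238 m
βl = 2π·l/λ = 2π × 0.342 = 123°
tan(βl) = tan(123°) = -1.54
Z_in = Z_0·(Z_L + jZ_0·tanβl)/(Z_0 + jZ_L·tanβl)
     = 50·(89 − j25.6)/(129 − j137)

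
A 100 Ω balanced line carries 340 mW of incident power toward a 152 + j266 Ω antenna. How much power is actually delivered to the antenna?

P_delivered ≈ 154 mW

|Γ| = |(52 + j266)/(252 + j266)| = 0.74
|Γ|² = 0.547
P_refl = |Γ|²·P_inc = 186 mW, P_del = (1 − |Γ|²)·P_inc = 154 mW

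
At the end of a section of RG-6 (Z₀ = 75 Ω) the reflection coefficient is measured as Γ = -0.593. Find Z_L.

Z_L = Z_0·(1 + Γ)/(1 − Γ) = 75·(0.407)/(1.59)

Z_L ≈ 19.2 Ω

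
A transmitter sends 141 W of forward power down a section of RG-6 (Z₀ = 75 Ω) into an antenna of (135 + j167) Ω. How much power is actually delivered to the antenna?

|Γ| = |(60 + j167)/(210 + j167)| = 0.661
|Γ|² = 0.437
P_refl = |Γ|²·P_inc = 61.7 W, P_del = (1 − |Γ|²)·P_inc = 79.3 W

P_delivered ≈ 79.3 W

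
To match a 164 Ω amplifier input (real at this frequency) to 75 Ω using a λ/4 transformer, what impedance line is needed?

Z_qwt ≈ 111 Ω

Z_qwt = √(Z_0·R_L) = √(75 × 164) = √12300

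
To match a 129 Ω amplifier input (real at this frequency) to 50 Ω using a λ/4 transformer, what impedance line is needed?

Z_qwt ≈ 80.3 Ω

Z_qwt = √(Z_0·R_L) = √(50 × 129) = √6450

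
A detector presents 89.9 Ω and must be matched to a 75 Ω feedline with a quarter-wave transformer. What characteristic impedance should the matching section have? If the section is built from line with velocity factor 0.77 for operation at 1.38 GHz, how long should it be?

Z_qwt ≈ 82.1 Ω; length ≈ 4.18 cm

Z_qwt = √(Z_0·R_L) = √(75 × 89.9) = √6742
λ = 0.77·c/f = 0.167 m, so l = λ/4 = 0.0418 m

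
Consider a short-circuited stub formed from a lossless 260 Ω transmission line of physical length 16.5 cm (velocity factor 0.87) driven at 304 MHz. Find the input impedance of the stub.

Z_in ≈ +j684 Ω

λ = v/f = 0.87·c / 304 MHz = 0.859 m
βl = 2π·l/λ = 2π × 0.192 = 69.2°
tan(βl) = 2.63
For a short-circuited stub, Z_in = jZ_0·tan(βl)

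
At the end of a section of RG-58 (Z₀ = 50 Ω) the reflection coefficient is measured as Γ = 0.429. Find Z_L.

Z_L ≈ 125 Ω

Z_L = Z_0·(1 + Γ)/(1 − Γ) = 50·(1.43)/(0.571)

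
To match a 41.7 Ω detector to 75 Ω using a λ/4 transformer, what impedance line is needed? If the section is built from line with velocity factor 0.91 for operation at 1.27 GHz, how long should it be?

Z_qwt = √(Z_0·R_L) = √(75 × 41.7) = √3128
λ = 0.91·c/f = 0.215 m, so l = λ/4 = 0.0537 m

Z_qwt ≈ 55.9 Ω; length ≈ 5.37 cm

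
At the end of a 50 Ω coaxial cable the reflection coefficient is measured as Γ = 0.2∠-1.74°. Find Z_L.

Z_L = Z_0·(1 + Γ)/(1 − Γ) = 50·(1.2 − j0.00607)/(0.8 + j0.00607)

Z_L ≈ 75 − j0.949 Ω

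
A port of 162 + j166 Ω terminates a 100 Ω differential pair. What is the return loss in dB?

RL ≈ 4.86 dB

Γ = (62 + j166)/(262 + j166), |Γ| = 0.571
RL = −20·log₁₀|Γ| = −20·log₁₀(0.571)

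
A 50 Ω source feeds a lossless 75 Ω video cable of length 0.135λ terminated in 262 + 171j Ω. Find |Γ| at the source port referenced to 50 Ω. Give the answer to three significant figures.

|Γ| ≈ 0.707

βl = 2π × 0.135 = 48.6°
tan(βl) = 1.13
Z_in = Z_0·(Z_L + jZ_0·tanβl)/(Z_0 + jZ_L·tanβl) = 32.9 − j79.3 Ω
Γ_s = (Z_in − Z_s)/(Z_in + Z_s) = (-17.1 − j79.3)/(82.9 − j79.3), |Γ_s| = 0.707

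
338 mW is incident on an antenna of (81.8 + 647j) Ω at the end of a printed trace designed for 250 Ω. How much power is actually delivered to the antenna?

P_delivered ≈ 52.3 mW

|Γ| = |(-168.2 + j647)/(331.8 + j647)| = 0.919
|Γ|² = 0.845
P_refl = |Γ|²·P_inc = 286 mW, P_del = (1 − |Γ|²)·P_inc = 52.3 mW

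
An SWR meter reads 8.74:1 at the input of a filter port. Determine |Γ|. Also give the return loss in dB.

|Γ| = (S − 1)/(S + 1) = (8.74 − 1)/(8.74 + 1) = 7.74/9.74
RL = −20·log₁₀|Γ| = −20·log₁₀(0.795)

|Γ| ≈ 0.795; return loss ≈ 2 dB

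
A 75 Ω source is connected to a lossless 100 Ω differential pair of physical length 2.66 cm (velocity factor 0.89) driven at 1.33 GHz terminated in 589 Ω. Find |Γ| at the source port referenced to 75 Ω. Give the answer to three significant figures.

λ = v/f = 0.89·c / 1.33 GHz = 0.201 m
βl = 2π·l/λ = 2π × 0.133 = 47.7°
tan(βl) = 1.1
Z_in = Z_0·(Z_L + jZ_0·tanβl)/(Z_0 + jZ_L·tanβl) = 30.3 − j86.3 Ω
Γ_s = (Z_in − Z_s)/(Z_in + Z_s) = (-44.7 − j86.3)/(105 − j86.3), |Γ_s| = 0.714

|Γ| ≈ 0.714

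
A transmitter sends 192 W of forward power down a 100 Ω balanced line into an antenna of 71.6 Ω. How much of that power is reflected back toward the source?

Γ = (71.6 − 100)/(71.6 + 100) = -0.166
|Γ|² = 0.0274
P_refl = |Γ|²·P_inc = 5.26 W, P_del = (1 − |Γ|²)·P_inc = 187 W

P_reflected ≈ 5.26 W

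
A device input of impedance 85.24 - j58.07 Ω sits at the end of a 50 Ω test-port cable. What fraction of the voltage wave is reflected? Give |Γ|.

|Γ| ≈ 0.462

Γ = (Z_L − Z_0)/(Z_L + Z_0) = (35.24 − j58.07)/(135.2 − j58.07)
|Γ| = 67.9/147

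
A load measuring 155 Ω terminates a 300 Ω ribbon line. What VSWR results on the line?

VSWR ≈ 1.94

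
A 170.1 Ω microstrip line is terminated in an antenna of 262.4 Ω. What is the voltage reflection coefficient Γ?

Γ = 0.213

Γ = (Z_L − Z_0)/(Z_L + Z_0) = (262.4 − 170.1)/(262.4 + 170.1) = 92.3/432.5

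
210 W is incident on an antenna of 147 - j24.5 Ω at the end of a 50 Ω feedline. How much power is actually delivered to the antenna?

P_delivered ≈ 157 W

|Γ| = |(97 − j24.5)/(197 − j24.5)| = 0.504
|Γ|² = 0.254
P_refl = |Γ|²·P_inc = 53.3 W, P_del = (1 − |Γ|²)·P_inc = 157 W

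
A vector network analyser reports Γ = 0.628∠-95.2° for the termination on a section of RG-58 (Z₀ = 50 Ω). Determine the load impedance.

Z_L ≈ 20.1 − j41.5 Ω

Z_L = Z_0·(1 + Γ)/(1 − Γ) = 50·(0.943 − j0.625)/(1.06 + j0.625)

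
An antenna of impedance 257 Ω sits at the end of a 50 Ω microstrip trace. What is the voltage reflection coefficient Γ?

Γ = (Z_L − Z_0)/(Z_L + Z_0) = (257 − 50)/(257 + 50) = 207/307

Γ = 0.674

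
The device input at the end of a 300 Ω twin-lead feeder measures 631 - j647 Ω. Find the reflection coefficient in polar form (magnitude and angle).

Γ ≈ 0.641 ∠ -28.1°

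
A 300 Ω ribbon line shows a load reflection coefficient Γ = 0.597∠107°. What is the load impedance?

Z_L = Z_0·(1 + Γ)/(1 − Γ) = 300·(0.825 + j0.571)/(1.17 − j0.571)

Z_L ≈ 113 + j201 Ω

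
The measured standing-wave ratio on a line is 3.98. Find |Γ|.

|Γ| = (S − 1)/(S + 1) = (3.98 − 1)/(3.98 + 1) = 2.98/4.98

|Γ| ≈ 0.598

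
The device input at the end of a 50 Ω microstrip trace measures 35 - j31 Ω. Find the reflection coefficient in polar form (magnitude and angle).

Γ ≈ 0.381 ∠ -95.8°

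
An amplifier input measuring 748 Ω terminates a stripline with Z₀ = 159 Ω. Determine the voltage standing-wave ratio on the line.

VSWR ≈ 4.7

Γ = (748 − 159)/(748 + 159) = 0.649
VSWR = (1 + 0.649)/(1 − 0.649)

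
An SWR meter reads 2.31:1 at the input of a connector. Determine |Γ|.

|Γ| ≈ 0.396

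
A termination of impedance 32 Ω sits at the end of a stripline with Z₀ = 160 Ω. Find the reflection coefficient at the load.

Γ = -0.667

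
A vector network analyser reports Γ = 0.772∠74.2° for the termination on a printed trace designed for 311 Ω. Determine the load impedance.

Z_L = Z_0·(1 + Γ)/(1 − Γ) = 311·(1.21 + j0.743)/(0.79 − j0.743)

Z_L ≈ 107 + j393 Ω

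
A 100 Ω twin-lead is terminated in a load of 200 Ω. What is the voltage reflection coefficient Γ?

Γ = (Z_L − Z_0)/(Z_L + Z_0) = (200 − 100)/(200 + 100) = 100/300

Γ = 0.333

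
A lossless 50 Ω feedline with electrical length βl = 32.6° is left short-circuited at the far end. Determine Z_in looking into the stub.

Z_in ≈ +j32 Ω

tan(βl) = 0.64
For a short-circuited stub, Z_in = jZ_0·tan(βl)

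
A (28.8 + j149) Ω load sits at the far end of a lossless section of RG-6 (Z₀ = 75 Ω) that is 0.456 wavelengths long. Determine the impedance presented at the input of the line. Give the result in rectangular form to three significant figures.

Z_in ≈ 12.7 + j82.6 Ω

βl = 2π × 0.456 = 164°
tan(βl) = tan(164°) = -0.284
Z_in = Z_0·(Z_L + jZ_0·tanβl)/(Z_0 + jZ_L·tanβl)
     = 75·(28.8 + j128)/(117 − j8.17)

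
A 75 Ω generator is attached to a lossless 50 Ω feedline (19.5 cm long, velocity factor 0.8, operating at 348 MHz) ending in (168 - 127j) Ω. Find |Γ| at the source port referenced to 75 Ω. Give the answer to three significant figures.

λ = v/f = 0.8·c / 348 MHz = 0.69 m
βl = 2π·l/λ = 2π × 0.283 = 102°
tan(βl) = -4.79
Z_in = Z_0·(Z_L + jZ_0·tanβl)/(Z_0 + jZ_L·tanβl) = 10.5 + j17.7 Ω
Γ_s = (Z_in − Z_s)/(Z_in + Z_s) = (-64.5 + j17.7)/(85.5 + j17.7), |Γ_s| = 0.766

|Γ| ≈ 0.766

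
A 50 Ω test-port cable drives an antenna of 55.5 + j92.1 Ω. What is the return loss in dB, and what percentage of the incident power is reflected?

RL ≈ 3.62 dB; 43.4% of incident power reflected

Γ = (5.5 + j92.1)/(105.5 + j92.1), |Γ| = 0.659
RL = −20·log₁₀(0.659) = 3.62 dB
P_refl/P_inc = |Γ|² = 0.434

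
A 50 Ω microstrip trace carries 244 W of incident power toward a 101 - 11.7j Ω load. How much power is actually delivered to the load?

P_delivered ≈ 215 W

|Γ| = |(51 − j11.7)/(151 − j11.7)| = 0.345
|Γ|² = 0.119
P_refl = |Γ|²·P_inc = 29.1 W, P_del = (1 − |Γ|²)·P_inc = 215 W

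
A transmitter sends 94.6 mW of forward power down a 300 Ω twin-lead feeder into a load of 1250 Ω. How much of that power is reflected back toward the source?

P_reflected ≈ 35.5 mW

Γ = (1250 − 300)/(1250 + 300) = 0.613
|Γ|² = 0.376
P_refl = |Γ|²·P_inc = 35.5 mW, P_del = (1 − |Γ|²)·P_inc = 59.1 mW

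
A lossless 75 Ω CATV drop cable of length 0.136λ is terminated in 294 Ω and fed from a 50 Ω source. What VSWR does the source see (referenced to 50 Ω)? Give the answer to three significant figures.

VSWR ≈ 4.07

βl = 2π × 0.136 = 49°
tan(βl) = 1.15
Z_in = Z_0·(Z_L + jZ_0·tanβl)/(Z_0 + jZ_L·tanβl) = 32.1 − j58.2 Ω
Γ_s = (Z_in − Z_s)/(Z_in + Z_s) = (-17.9 − j58.2)/(82.1 − j58.2), |Γ_s| = 0.605
VSWR = (1 + |Γ_s|)/(1 − |Γ_s|)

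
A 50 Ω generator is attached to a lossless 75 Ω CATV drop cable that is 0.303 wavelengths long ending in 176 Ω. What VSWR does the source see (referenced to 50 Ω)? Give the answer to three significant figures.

βl = 2π × 0.303 = 109°
tan(βl) = -2.89
Z_in = Z_0·(Z_L + jZ_0·tanβl)/(Z_0 + jZ_L·tanβl) = 35 + j20.8 Ω
Γ_s = (Z_in − Z_s)/(Z_in + Z_s) = (-15 + j20.8)/(85 + j20.8), |Γ_s| = 0.293
VSWR = (1 + |Γ_s|)/(1 − |Γ_s|)

VSWR ≈ 1.83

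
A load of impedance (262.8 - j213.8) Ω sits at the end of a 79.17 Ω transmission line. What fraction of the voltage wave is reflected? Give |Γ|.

|Γ| ≈ 0.699

Γ = (Z_L − Z_0)/(Z_L + Z_0) = (183.6 − j213.8)/(342 − j213.8)
|Γ| = 282/403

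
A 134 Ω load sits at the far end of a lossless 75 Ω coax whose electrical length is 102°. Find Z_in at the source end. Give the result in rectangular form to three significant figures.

tan(βl) = tan(102°) = -4.7
Z_in = Z_0·(Z_L + jZ_0·tanβl)/(Z_0 + jZ_L·tanβl)
     = 75·(134 − j353)/(75 − j630)

Z_in ≈ 43.3 + j10.8 Ω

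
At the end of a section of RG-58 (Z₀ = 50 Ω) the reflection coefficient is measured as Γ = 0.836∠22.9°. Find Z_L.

Z_L = Z_0·(1 + Γ)/(1 − Γ) = 50·(1.77 + j0.325)/(0.23 − j0.325)

Z_L ≈ 94.9 + j205 Ω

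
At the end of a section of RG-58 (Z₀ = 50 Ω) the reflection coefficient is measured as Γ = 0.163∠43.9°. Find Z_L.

Z_L ≈ 61.5 + j14.3 Ω

Z_L = Z_0·(1 + Γ)/(1 − Γ) = 50·(1.12 + j0.113)/(0.883 − j0.113)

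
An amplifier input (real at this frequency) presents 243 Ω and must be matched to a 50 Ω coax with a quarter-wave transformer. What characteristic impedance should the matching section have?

Z_qwt ≈ 110 Ω

Z_qwt = √(Z_0·R_L) = √(50 × 243) = √12150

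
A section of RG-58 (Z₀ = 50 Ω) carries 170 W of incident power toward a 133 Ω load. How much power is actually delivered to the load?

Γ = (133 − 50)/(133 + 50) = 0.454
|Γ|² = 0.206
P_refl = |Γ|²·P_inc = 35 W, P_del = (1 − |Γ|²)·P_inc = 135 W

P_delivered ≈ 135 W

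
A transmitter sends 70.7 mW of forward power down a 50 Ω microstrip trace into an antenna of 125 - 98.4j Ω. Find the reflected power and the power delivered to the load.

|Γ| = |(75 − j98.4)/(175 − j98.4)| = 0.616
|Γ|² = 0.38
P_refl = |Γ|²·P_inc = 26.8 mW, P_del = (1 − |Γ|²)·P_inc = 43.9 mW

P_reflected ≈ 26.8 mW; P_delivered ≈ 43.9 mW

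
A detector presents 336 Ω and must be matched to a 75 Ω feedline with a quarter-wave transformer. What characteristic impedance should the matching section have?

Z_qwt ≈ 159 Ω

Z_qwt = √(Z_0·R_L) = √(75 × 336) = √25200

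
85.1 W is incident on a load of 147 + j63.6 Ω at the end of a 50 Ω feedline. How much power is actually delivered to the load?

P_delivered ≈ 58.4 W

|Γ| = |(97 + j63.6)/(197 + j63.6)| = 0.56
|Γ|² = 0.314
P_refl = |Γ|²·P_inc = 26.7 W, P_del = (1 − |Γ|²)·P_inc = 58.4 W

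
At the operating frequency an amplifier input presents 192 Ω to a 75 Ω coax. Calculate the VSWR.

For a purely resistive load, VSWR = R_L/Z_0 or Z_0/R_L (whichever > 1) = 192/75

VSWR ≈ 2.56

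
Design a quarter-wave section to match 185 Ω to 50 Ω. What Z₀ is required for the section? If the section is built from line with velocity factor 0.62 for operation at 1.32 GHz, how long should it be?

Z_qwt ≈ 96.2 Ω; length ≈ 3.52 cm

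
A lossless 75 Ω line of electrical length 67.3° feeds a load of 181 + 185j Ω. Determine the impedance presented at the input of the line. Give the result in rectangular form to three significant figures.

Z_in ≈ 21.2 − j49.4 Ω

tan(βl) = tan(67.3°) = 2.39
Z_in = Z_0·(Z_L + jZ_0·tanβl)/(Z_0 + jZ_L·tanβl)
     = 75·(181 + j364)/(-367 + j433)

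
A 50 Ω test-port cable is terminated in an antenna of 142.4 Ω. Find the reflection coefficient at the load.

Γ = (Z_L − Z_0)/(Z_L + Z_0) = (142.4 − 50)/(142.4 + 50) = 92.4/192.4

Γ = 0.48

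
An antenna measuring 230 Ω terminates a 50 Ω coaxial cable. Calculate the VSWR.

VSWR ≈ 4.6

Γ = (230 − 50)/(230 + 50) = 0.643
VSWR = (1 + 0.643)/(1 − 0.643)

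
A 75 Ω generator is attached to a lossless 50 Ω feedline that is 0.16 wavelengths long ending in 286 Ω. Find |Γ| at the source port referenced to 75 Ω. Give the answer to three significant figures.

|Γ| ≈ 0.757

βl = 2π × 0.16 = 57.6°
tan(βl) = 1.58
Z_in = Z_0·(Z_L + jZ_0·tanβl)/(Z_0 + jZ_L·tanβl) = 12.1 − j30.4 Ω
Γ_s = (Z_in − Z_s)/(Z_in + Z_s) = (-62.9 − j30.4)/(87.1 − j30.4), |Γ_s| = 0.757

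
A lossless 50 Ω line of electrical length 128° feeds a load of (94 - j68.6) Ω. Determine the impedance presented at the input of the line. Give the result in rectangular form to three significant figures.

tan(βl) = tan(128°) = -1.28
Z_in = Z_0·(Z_L + jZ_0·tanβl)/(Z_0 + jZ_L·tanβl)
     = 50·(94 − j133)/(-37.8 − j120)

Z_in ≈ 39 + j51.3 Ω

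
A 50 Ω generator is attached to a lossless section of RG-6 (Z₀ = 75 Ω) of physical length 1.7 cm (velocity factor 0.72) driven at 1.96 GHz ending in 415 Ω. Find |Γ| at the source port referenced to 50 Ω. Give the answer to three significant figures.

|Γ| ≈ 0.677

λ = v/f = 0.72·c / 1.96 GHz = 0.11 m
βl = 2π·l/λ = 2π × 0.154 = 55.5°
tan(βl) = 1.46
Z_in = Z_0·(Z_L + jZ_0·tanβl)/(Z_0 + jZ_L·tanβl) = 19.6 − j49 Ω
Γ_s = (Z_in − Z_s)/(Z_in + Z_s) = (-30.4 − j49)/(69.6 − j49), |Γ_s| = 0.677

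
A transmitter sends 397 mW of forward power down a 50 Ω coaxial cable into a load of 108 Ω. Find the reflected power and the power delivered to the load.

Γ = (108 − 50)/(108 + 50) = 0.367
|Γ|² = 0.135
P_refl = |Γ|²·P_inc = 53.5 mW, P_del = (1 − |Γ|²)·P_inc = 344 mW

P_reflected ≈ 53.5 mW; P_delivered ≈ 344 mW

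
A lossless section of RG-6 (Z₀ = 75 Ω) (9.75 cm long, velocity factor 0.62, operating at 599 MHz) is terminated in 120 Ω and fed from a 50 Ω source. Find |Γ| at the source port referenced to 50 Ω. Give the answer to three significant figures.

|Γ| ≈ 0.176

λ = v/f = 0.62·c / 599 MHz = 0.311 m
βl = 2π·l/λ = 2π × 0.314 = 113°
tan(βl) = -2.35
Z_in = Z_0·(Z_L + jZ_0·tanβl)/(Z_0 + jZ_L·tanβl) = 51.7 + j18.2 Ω
Γ_s = (Z_in − Z_s)/(Z_in + Z_s) = (1.7 + j18.2)/(102 + j18.2), |Γ_s| = 0.176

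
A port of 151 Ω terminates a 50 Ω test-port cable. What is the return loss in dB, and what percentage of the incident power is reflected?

RL ≈ 5.98 dB; 25.2% of incident power reflected

Γ = (151 − 50)/(151 + 50) = 0.502
RL = −20·log₁₀(0.502) = 5.98 dB
P_refl/P_inc = |Γ|² = 0.252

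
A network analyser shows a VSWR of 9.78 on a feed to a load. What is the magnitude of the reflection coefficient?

|Γ| ≈ 0.814

|Γ| = (S − 1)/(S + 1) = (9.78 − 1)/(9.78 + 1) = 8.78/10.8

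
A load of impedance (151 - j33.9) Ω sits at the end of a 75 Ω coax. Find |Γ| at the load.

Γ = (Z_L − Z_0)/(Z_L + Z_0) = (76 − j33.9)/(226 − j33.9)
|Γ| = 83.2/229

|Γ| ≈ 0.364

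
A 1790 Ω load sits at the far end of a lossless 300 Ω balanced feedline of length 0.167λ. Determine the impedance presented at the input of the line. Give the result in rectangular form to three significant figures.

βl = 2π × 0.167 = 60.1°
tan(βl) = tan(60.1°) = 1.74
Z_in = Z_0·(Z_L + jZ_0·tanβl)/(Z_0 + jZ_L·tanβl)
     = 300·(1790 + j522)/(300 + j3120)

Z_in ≈ 66.3 − j166 Ω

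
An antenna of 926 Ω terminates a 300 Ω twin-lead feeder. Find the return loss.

Γ = (926 − 300)/(926 + 300) = 0.511
RL = −20·log₁₀|Γ| = −20·log₁₀(0.511)

RL ≈ 5.84 dB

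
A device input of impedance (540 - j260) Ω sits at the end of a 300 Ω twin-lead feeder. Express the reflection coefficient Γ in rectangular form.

Γ ≈ 0.348 − j0.202

Γ = (Z_L − Z_0)/(Z_L + Z_0) = (240 − j260)/(840 − j260)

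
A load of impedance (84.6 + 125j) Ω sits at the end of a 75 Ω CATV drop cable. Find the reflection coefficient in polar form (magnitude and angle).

Γ = (Z_L − Z_0)/(Z_L + Z_0) = (9.6 + j125)/(159.6 + j125)
|Γ| = 125/203 = 0.618

Γ ≈ 0.618 ∠ 47.5°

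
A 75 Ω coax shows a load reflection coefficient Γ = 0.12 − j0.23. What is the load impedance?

Z_L = Z_0·(1 + Γ)/(1 − Γ) = 75·(1.12 − j0.23)/(0.88 + j0.23)

Z_L ≈ 84.6 − j41.7 Ω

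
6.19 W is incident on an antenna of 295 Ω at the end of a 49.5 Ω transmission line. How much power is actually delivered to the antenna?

P_delivered ≈ 3.05 W

Γ = (295 − 49.5)/(295 + 49.5) = 0.713
|Γ|² = 0.508
P_refl = |Γ|²·P_inc = 3.14 W, P_del = (1 − |Γ|²)·P_inc = 3.05 W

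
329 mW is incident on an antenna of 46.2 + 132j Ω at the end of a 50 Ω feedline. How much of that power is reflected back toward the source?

P_reflected ≈ 215 mW

|Γ| = |(-3.8 + j132)/(96.2 + j132)| = 0.808
|Γ|² = 0.654
P_refl = |Γ|²·P_inc = 215 mW, P_del = (1 − |Γ|²)·P_inc = 114 mW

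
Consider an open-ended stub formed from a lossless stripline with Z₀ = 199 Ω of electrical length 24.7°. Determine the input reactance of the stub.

tan(βl) = 0.46
For an open-ended stub, Z_in = −jZ_0·cot(βl) = −jZ_0/tan(βl)

X_in ≈ -433 Ω (capacitive)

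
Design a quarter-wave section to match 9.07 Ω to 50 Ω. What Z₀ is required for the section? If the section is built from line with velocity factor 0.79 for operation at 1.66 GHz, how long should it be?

Z_qwt ≈ 21.3 Ω; length ≈ 3.57 cm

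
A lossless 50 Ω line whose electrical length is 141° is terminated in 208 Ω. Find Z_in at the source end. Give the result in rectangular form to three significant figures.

tan(βl) = tan(141°) = -0.81
Z_in = Z_0·(Z_L + jZ_0·tanβl)/(Z_0 + jZ_L·tanβl)
     = 50·(208 − j40.5)/(50 − j168)

Z_in ≈ 27.9 + j53.5 Ω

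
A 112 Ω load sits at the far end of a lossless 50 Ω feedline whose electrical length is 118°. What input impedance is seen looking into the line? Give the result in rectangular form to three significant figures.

Z_in ≈ 27.1 + j20.2 Ω

tan(βl) = tan(118°) = -1.88
Z_in = Z_0·(Z_L + jZ_0·tanβl)/(Z_0 + jZ_L·tanβl)
     = 50·(112 − j94)/(50 − j211)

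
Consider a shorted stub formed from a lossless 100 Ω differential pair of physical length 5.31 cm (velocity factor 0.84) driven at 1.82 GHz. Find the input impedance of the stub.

λ = v/f = 0.84·c / 1.82 GHz = 0.138 m
βl = 2π·l/λ = 2π × 0.384 = 138°
tan(βl) = -0.899
For a shorted stub, Z_in = jZ_0·tan(βl)

Z_in ≈ −j89.9 Ω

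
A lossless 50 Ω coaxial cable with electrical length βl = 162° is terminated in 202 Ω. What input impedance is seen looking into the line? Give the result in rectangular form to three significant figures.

tan(βl) = tan(162°) = -0.325
Z_in = Z_0·(Z_L + jZ_0·tanβl)/(Z_0 + jZ_L·tanβl)
     = 50·(202 − j16.2)/(50 − j65.6)

Z_in ≈ 82 + j91.4 Ω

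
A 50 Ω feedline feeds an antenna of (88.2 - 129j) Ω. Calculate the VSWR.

VSWR ≈ 5.94

Γ = (Z_L − Z_0)/(Z_L + Z_0) = (38.2 − j129)/(138.2 − j129)
|Γ| = 135/189 = 0.712
VSWR = (1 + |Γ|)/(1 − |Γ|) = 1.71/0.288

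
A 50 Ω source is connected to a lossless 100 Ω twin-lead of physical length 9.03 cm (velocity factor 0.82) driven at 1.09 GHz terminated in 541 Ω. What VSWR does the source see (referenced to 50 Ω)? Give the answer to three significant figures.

VSWR ≈ 8.09

λ = v/f = 0.82·c / 1.09 GHz = 0.226 m
βl = 2π·l/λ = 2π × 0.4 = 144°
tan(βl) = -0.725
Z_in = Z_0·(Z_L + jZ_0·tanβl)/(Z_0 + jZ_L·tanβl) = 50.3 + j125 Ω
Γ_s = (Z_in − Z_s)/(Z_in + Z_s) = (0.336 + j125)/(100 + j125), |Γ_s| = 0.78
VSWR = (1 + |Γ_s|)/(1 − |Γ_s|)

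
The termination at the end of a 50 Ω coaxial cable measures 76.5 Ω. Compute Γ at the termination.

Γ = 0.209

Γ = (Z_L − Z_0)/(Z_L + Z_0) = (76.5 − 50)/(76.5 + 50) = 26.5/126.5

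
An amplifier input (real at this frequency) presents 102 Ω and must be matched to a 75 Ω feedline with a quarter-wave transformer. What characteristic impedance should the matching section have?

Z_qwt = √(Z_0·R_L) = √(75 × 102) = √7650

Z_qwt ≈ 87.5 Ω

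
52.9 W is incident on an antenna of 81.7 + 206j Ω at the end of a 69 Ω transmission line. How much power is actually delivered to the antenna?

P_delivered ≈ 18.3 W

|Γ| = |(12.7 + j206)/(150.7 + j206)| = 0.809
|Γ|² = 0.654
P_refl = |Γ|²·P_inc = 34.6 W, P_del = (1 − |Γ|²)·P_inc = 18.3 W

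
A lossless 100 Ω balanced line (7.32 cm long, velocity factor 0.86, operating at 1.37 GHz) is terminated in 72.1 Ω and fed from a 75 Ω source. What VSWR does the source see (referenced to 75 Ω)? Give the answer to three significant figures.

λ = v/f = 0.86·c / 1.37 GHz = 0.188 m
βl = 2π·l/λ = 2π × 0.389 = 140°
tan(βl) = -0.841
Z_in = Z_0·(Z_L + jZ_0·tanβl)/(Z_0 + jZ_L·tanβl) = 90 − j29.5 Ω
Γ_s = (Z_in − Z_s)/(Z_in + Z_s) = (15 − j29.5)/(165 − j29.5), |Γ_s| = 0.198
VSWR = (1 + |Γ_s|)/(1 − |Γ_s|)

VSWR ≈ 1.49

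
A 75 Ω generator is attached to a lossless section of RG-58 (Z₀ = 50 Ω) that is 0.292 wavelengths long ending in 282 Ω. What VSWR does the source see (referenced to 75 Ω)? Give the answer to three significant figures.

βl = 2π × 0.292 = 105°
tan(βl) = -3.7
Z_in = Z_0·(Z_L + jZ_0·tanβl)/(Z_0 + jZ_L·tanβl) = 9.49 + j13.1 Ω
Γ_s = (Z_in − Z_s)/(Z_in + Z_s) = (-65.5 + j13.1)/(84.5 + j13.1), |Γ_s| = 0.781
VSWR = (1 + |Γ_s|)/(1 − |Γ_s|)

VSWR ≈ 8.15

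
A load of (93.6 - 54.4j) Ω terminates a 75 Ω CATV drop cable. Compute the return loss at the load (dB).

Γ = (18.6 − j54.4)/(168.6 − j54.4), |Γ| = 0.325
RL = −20·log₁₀|Γ| = −20·log₁₀(0.325)

RL ≈ 9.78 dB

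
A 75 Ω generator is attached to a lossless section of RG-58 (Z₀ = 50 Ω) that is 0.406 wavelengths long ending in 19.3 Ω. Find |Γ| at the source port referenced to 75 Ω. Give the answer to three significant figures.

|Γ| ≈ 0.531

βl = 2π × 0.406 = 146°
tan(βl) = -0.67
Z_in = Z_0·(Z_L + jZ_0·tanβl)/(Z_0 + jZ_L·tanβl) = 26.2 − j26.7 Ω
Γ_s = (Z_in − Z_s)/(Z_in + Z_s) = (-48.8 − j26.7)/(101 − j26.7), |Γ_s| = 0.531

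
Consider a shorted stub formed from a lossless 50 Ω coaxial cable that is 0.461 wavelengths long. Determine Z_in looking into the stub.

Z_in ≈ −j12.5 Ω

βl = 2π × 0.461 = 166°
tan(βl) = -0.25
For a shorted stub, Z_in = jZ_0·tan(βl)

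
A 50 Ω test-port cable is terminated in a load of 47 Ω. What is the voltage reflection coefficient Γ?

Γ = -0.0309

Γ = (Z_L − Z_0)/(Z_L + Z_0) = (47 − 50)/(47 + 50) = -3/97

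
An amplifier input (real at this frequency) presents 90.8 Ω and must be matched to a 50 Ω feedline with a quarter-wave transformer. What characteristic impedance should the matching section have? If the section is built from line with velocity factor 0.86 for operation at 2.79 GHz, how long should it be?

Z_qwt = √(Z_0·R_L) = √(50 × 90.8) = √4540
λ = 0.86·c/f = 0.0925 m, so l = λ/4 = 0.0231 m

Z_qwt ≈ 67.4 Ω; length ≈ 2.31 cm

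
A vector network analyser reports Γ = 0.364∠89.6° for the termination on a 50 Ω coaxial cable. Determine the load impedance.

Z_L = Z_0·(1 + Γ)/(1 − Γ) = 50·(1 + j0.364)/(0.997 − j0.364)

Z_L ≈ 38.5 + j32.3 Ω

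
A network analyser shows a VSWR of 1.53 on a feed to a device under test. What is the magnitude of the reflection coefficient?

|Γ| = (S − 1)/(S + 1) = (1.53 − 1)/(1.53 + 1) = 0.53/2.53

|Γ| ≈ 0.209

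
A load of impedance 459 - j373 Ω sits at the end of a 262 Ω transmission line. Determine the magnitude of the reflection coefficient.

Γ = (Z_L − Z_0)/(Z_L + Z_0) = (197 − j373)/(721 − j373)
|Γ| = 422/812

|Γ| ≈ 0.52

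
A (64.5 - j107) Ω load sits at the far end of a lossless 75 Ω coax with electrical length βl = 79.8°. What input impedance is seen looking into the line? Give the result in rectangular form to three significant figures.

Z_in ≈ 20.1 + j24 Ω

tan(βl) = tan(79.8°) = 5.56
Z_in = Z_0·(Z_L + jZ_0·tanβl)/(Z_0 + jZ_L·tanβl)
     = 75·(64.5 + j310)/(670 + j358)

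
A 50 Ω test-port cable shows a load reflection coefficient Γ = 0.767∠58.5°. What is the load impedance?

Z_L ≈ 26.2 + j83.1 Ω

Z_L = Z_0·(1 + Γ)/(1 − Γ) = 50·(1.4 + j0.654)/(0.599 − j0.654)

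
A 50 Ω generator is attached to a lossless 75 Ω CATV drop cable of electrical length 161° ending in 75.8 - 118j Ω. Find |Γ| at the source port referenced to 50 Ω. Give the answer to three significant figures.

|Γ| ≈ 0.725

tan(βl) = -0.344
Z_in = Z_0·(Z_L + jZ_0·tanβl)/(Z_0 + jZ_L·tanβl) = 256 − j119 Ω
Γ_s = (Z_in − Z_s)/(Z_in + Z_s) = (206 − j119)/(306 − j119), |Γ_s| = 0.725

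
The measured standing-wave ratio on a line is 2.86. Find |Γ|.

|Γ| ≈ 0.482

|Γ| = (S − 1)/(S + 1) = (2.86 − 1)/(2.86 + 1) = 1.86/3.86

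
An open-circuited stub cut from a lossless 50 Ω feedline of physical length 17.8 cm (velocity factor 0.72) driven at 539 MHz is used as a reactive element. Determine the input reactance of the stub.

λ = v/f = 0.72·c / 539 MHz = 0.401 m
βl = 2π·l/λ = 2π × 0.444 = 160°
tan(βl) = -0.366
For an open-circuited stub, Z_in = −jZ_0·cot(βl) = −jZ_0/tan(βl)

X_in ≈ 137 Ω (inductive)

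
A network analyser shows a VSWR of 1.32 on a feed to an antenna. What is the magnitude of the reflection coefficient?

|Γ| ≈ 0.138

|Γ| = (S − 1)/(S + 1) = (1.32 − 1)/(1.32 + 1) = 0.32/2.32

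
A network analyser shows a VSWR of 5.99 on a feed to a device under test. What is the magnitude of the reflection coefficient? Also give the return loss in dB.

|Γ| = (S − 1)/(S + 1) = (5.99 − 1)/(5.99 + 1) = 4.99/6.99
RL = −20·log₁₀|Γ| = −20·log₁₀(0.714)

|Γ| ≈ 0.714; return loss ≈ 2.93 dB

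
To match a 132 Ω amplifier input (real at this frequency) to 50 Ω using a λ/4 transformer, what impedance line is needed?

Z_qwt ≈ 81.2 Ω

Z_qwt = √(Z_0·R_L) = √(50 × 132) = √6600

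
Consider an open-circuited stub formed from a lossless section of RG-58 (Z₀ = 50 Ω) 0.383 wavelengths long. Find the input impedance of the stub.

Z_in ≈ +j55.3 Ω

βl = 2π × 0.383 = 138°
tan(βl) = -0.904
For an open-circuited stub, Z_in = −jZ_0·cot(βl) = −jZ_0/tan(βl)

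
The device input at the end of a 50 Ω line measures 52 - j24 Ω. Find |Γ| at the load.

|Γ| ≈ 0.23

Γ = (Z_L − Z_0)/(Z_L + Z_0) = (2 − j24)/(102 − j24)
|Γ| = 24.1/105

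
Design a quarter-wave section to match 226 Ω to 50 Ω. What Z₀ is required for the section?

Z_qwt = √(Z_0·R_L) = √(50 × 226) = √11300

Z_qwt ≈ 106 Ω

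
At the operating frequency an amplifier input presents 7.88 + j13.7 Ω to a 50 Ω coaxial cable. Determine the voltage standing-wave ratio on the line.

VSWR ≈ 6.83

Γ = (Z_L − Z_0)/(Z_L + Z_0) = (-42.12 + j13.7)/(57.88 + j13.7)
|Γ| = 44.3/59.5 = 0.745
VSWR = (1 + |Γ|)/(1 − |Γ|) = 1.74/0.255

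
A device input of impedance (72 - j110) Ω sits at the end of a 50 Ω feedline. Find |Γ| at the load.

|Γ| ≈ 0.683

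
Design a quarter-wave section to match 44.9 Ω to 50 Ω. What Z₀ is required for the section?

Z_qwt = √(Z_0·R_L) = √(50 × 44.9) = √2245

Z_qwt ≈ 47.4 Ω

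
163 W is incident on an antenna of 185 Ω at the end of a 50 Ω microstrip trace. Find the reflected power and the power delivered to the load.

Γ = (185 − 50)/(185 + 50) = 0.574
|Γ|² = 0.33
P_refl = |Γ|²·P_inc = 53.8 W, P_del = (1 − |Γ|²)·P_inc = 109 W

P_reflected ≈ 53.8 W; P_delivered ≈ 109 W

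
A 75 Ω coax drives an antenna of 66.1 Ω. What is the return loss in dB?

Γ = (66.1 − 75)/(66.1 + 75) = -0.0631
RL = −20·log₁₀|Γ| = −20·log₁₀(0.0631)

RL ≈ 24 dB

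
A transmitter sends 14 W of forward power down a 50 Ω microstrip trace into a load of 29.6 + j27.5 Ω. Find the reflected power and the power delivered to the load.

|Γ| = |(-20.4 + j27.5)/(79.6 + j27.5)| = 0.407
|Γ|² = 0.165
P_refl = |Γ|²·P_inc = 2.31 W, P_del = (1 − |Γ|²)·P_inc = 11.7 W

P_reflected ≈ 2.31 W; P_delivered ≈ 11.7 W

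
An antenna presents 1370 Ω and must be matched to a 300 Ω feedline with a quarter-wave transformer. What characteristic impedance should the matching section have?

Z_qwt ≈ 641 Ω

Z_qwt = √(Z_0·R_L) = √(300 × 1370) = √411000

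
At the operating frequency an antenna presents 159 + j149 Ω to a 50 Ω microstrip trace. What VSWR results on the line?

VSWR ≈ 6.12

Γ = (Z_L − Z_0)/(Z_L + Z_0) = (109 + j149)/(209 + j149)
|Γ| = 185/257 = 0.719
VSWR = (1 + |Γ|)/(1 − |Γ|) = 1.72/0.281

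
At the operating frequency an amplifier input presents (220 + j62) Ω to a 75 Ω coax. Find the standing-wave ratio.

VSWR ≈ 3.19

Γ = (Z_L − Z_0)/(Z_L + Z_0) = (145 + j62)/(295 + j62)
|Γ| = 158/301 = 0.523
VSWR = (1 + |Γ|)/(1 − |Γ|) = 1.52/0.477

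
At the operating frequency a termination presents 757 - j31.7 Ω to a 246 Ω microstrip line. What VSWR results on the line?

VSWR ≈ 3.08

Γ = (Z_L − Z_0)/(Z_L + Z_0) = (511 − j31.7)/(1003 − j31.7)
|Γ| = 512/1000 = 0.51
VSWR = (1 + |Γ|)/(1 − |Γ|) = 1.51/0.49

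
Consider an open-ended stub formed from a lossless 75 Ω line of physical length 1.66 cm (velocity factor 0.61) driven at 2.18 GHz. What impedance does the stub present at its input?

λ = v/f = 0.61·c / 2.18 GHz = 0.0839 m
βl = 2π·l/λ = 2π × 0.198 = 71.2°
tan(βl) = 2.94
For an open-ended stub, Z_in = −jZ_0·cot(βl) = −jZ_0/tan(βl)

Z_in ≈ −j25.5 Ω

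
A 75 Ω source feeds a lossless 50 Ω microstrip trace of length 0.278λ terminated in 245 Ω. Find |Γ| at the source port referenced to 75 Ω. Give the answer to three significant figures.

βl = 2π × 0.278 = 100°
tan(βl) = -5.63
Z_in = Z_0·(Z_L + jZ_0·tanβl)/(Z_0 + jZ_L·tanβl) = 10.5 + j8.51 Ω
Γ_s = (Z_in − Z_s)/(Z_in + Z_s) = (-64.5 + j8.51)/(85.5 + j8.51), |Γ_s| = 0.757

|Γ| ≈ 0.757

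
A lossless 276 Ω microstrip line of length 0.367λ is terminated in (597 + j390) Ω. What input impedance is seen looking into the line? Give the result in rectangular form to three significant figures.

Z_in ≈ 108 + j134 Ω

βl = 2π × 0.367 = 132°
tan(βl) = tan(132°) = -1.11
Z_in = Z_0·(Z_L + jZ_0·tanβl)/(Z_0 + jZ_L·tanβl)
     = 276·(597 + j84.8)/(707 − j660)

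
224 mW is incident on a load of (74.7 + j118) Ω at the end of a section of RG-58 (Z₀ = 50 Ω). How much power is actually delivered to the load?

P_delivered ≈ 114 mW

|Γ| = |(24.7 + j118)/(124.7 + j118)| = 0.702
|Γ|² = 0.493
P_refl = |Γ|²·P_inc = 110 mW, P_del = (1 − |Γ|²)·P_inc = 114 mW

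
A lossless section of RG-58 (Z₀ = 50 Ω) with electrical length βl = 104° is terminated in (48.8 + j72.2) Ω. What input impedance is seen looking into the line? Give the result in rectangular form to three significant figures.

Z_in ≈ 13.6 − j11.1 Ω

tan(βl) = tan(104°) = -4.01
Z_in = Z_0·(Z_L + jZ_0·tanβl)/(Z_0 + jZ_L·tanβl)
     = 50·(48.8 − j128)/(340 − j196)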